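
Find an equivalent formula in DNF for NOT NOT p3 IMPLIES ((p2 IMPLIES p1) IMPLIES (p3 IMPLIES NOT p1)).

NOT NOT p3 IMPLIES ((p2 IMPLIES p1) IMPLIES (p3 IMPLIES NOT p1))
≡ NOT NOT NOT p3 OR ((p2 IMPLIES p1) IMPLIES (p3 IMPLIES NOT p1))   (eliminate IMPLIES)
≡ NOT NOT NOT p3 OR NOT (p2 IMPLIES p1) OR (p3 IMPLIES NOT p1)   (eliminate IMPLIES)
≡ NOT NOT NOT p3 OR NOT (NOT p2 OR p1) OR (p3 IMPLIES NOT p1)   (eliminate IMPLIES)
≡ NOT NOT NOT p3 OR NOT (NOT p2 OR p1) OR NOT p3 OR NOT p1   (eliminate IMPLIES)
≡ NOT p3 OR NOT (NOT p2 OR p1) OR NOT p3 OR NOT p1   (double negation)
≡ NOT p3 OR (NOT NOT p2 AND NOT p1) OR NOT p3 OR NOT p1   (De Morgan)
≡ NOT p3 OR (p2 AND NOT p1) OR NOT p3 OR NOT p1   (double negation)
≡ NOT p3 OR NOT p1   (simplify)

NOT p3 OR NOT p1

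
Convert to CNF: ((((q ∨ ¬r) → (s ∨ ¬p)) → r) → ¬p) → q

((((q ∨ ¬r) → (s ∨ ¬p)) → r) → ¬p) → q
= ¬((((q ∨ ¬r) → (s ∨ ¬p)) → r) → ¬p) ∨ q   — eliminate →
= ¬(¬(((q ∨ ¬r) → (s ∨ ¬p)) → r) ∨ ¬p) ∨ q   — eliminate →
= ¬(¬(¬((q ∨ ¬r) → (s ∨ ¬p)) ∨ r) ∨ ¬p) ∨ q   — eliminate →
= ¬(¬(¬(¬(q ∨ ¬r) ∨ s ∨ ¬p) ∨ r) ∨ ¬p) ∨ q   — eliminate →
= (¬¬(¬(¬(q ∨ ¬r) ∨ s ∨ ¬p) ∨ r) ∧ ¬¬p) ∨ q   — De Morgan
= ((¬(¬(q ∨ ¬r) ∨ s ∨ ¬p) ∨ r) ∧ ¬¬p) ∨ q   — double negation
= (((¬¬(q ∨ ¬r) ∧ ¬s ∧ ¬¬p) ∨ r) ∧ ¬¬p) ∨ q   — De Morgan
= ((((q ∨ ¬r) ∧ ¬s ∧ ¬¬p) ∨ r) ∧ ¬¬p) ∨ q   — double negation
= ((((q ∨ ¬r) ∧ ¬s ∧ p) ∨ r) ∧ ¬¬p) ∨ q   — double negation
= ((((q ∨ ¬r) ∧ ¬s ∧ p) ∨ r) ∧ p) ∨ q   — double negation
= (q ∨ ¬r ∨ r ∨ q) ∧ (¬s ∨ r ∨ q) ∧ (p ∨ r ∨ q) ∧ (p ∨ q)   — distribute ∨ over ∧
= (¬s ∨ r ∨ q) ∧ (p ∨ q)   — simplify

(¬s ∨ r ∨ q) ∧ (p ∨ q)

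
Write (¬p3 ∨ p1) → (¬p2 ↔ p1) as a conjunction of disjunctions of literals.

(¬p3 ∨ p1) → (¬p2 ↔ p1)
= ¬(¬p3 ∨ p1) ∨ (¬p2 ↔ p1)   [eliminate →]
= ¬(¬p3 ∨ p1) ∨ ((¬p2 → p1) ∧ (p1 → ¬p2))   [eliminate ↔]
= ¬(¬p3 ∨ p1) ∨ ((¬¬p2 ∨ p1) ∧ (p1 → ¬p2))   [eliminate →]
= ¬(¬p3 ∨ p1) ∨ ((¬¬p2 ∨ p1) ∧ (¬p1 ∨ ¬p2))   [eliminate →]
= (¬¬p3 ∧ ¬p1) ∨ ((¬¬p2 ∨ p1) ∧ (¬p1 ∨ ¬p2))   [De Morgan]
= (p3 ∧ ¬p1) ∨ ((¬¬p2 ∨ p1) ∧ (¬p1 ∨ ¬p2))   [double negation]
= (p3 ∧ ¬p1) ∨ ((p2 ∨ p1) ∧ (¬p1 ∨ ¬p2))   [double negation]
= (p3 ∨ p2 ∨ p1) ∧ (p3 ∨ ¬p1 ∨ ¬p2) ∧ (¬p1 ∨ p2 ∨ p1) ∧ (¬p1 ∨ ¬p1 ∨ ¬p2)   [distribute ∨ over ∧]
= (p3 ∨ p2 ∨ p1) ∧ (¬p1 ∨ ¬p2)   [simplify]

(p3 ∨ p2 ∨ p1) ∧ (¬p1 ∨ ¬p2)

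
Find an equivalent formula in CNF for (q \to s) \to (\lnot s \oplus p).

(q \lor s \lor \lnot p) \land (\lnot s \lor p)

(q \to s) \to (\lnot s \oplus p)
⇔ \lnot (q \to s) \lor (\lnot s \oplus p)   (eliminate \to)
⇔ \lnot (\lnot q \lor s) \lor (\lnot s \oplus p)   (eliminate \to)
⇔ \lnot (\lnot q \lor s) \lor ((\lnot s \lor p) \land \lnot (\lnot s \land p))   (expand \oplus)
⇔ (\lnot \lnot q \land \lnot s) \lor ((\lnot s \lor p) \land \lnot (\lnot s \land p))   (De Morgan)
⇔ (q \land \lnot s) \lor ((\lnot s \lor p) \land \lnot (\lnot s \land p))   (double negation)
⇔ (q \land \lnot s) \lor ((\lnot s \lor p) \land (\lnot \lnot s \lor \lnot p))   (De Morgan)
⇔ (q \land \lnot s) \lor ((\lnot s \lor p) \land (s \lor \lnot p))   (double negation)
⇔ (q \lor \lnot s \lor p) \land (q \lor s \lor \lnot p) \land (\lnot s \lor \lnot s \lor p) \land (\lnot s \lor s \lor \lnot p)   (distribute \lor over \land)
⇔ (q \lor s \lor \lnot p) \land (\lnot s \lor p)   (simplify)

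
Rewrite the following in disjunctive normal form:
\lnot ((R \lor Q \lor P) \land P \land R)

\lnot ((R \lor Q \lor P) \land P \land R)
= \lnot (R \lor Q \lor P) \lor \lnot P \lor \lnot R   (De Morgan)
= (\lnot R \land \lnot Q \land \lnot P) \lor \lnot P \lor \lnot R   (De Morgan)
= \lnot P \lor \lnot R   (simplify)

\lnot P \lor \lnot R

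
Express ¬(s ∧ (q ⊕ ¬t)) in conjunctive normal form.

¬(s ∧ (q ⊕ ¬t))
≡ ¬(s ∧ (q ∨ ¬t) ∧ ¬(q ∧ ¬t))   — expand ⊕
≡ ¬s ∨ ¬(q ∨ ¬t) ∨ ¬¬(q ∧ ¬t)   — De Morgan
≡ ¬s ∨ (¬q ∧ ¬¬t) ∨ ¬¬(q ∧ ¬t)   — De Morgan
≡ ¬s ∨ (¬q ∧ t) ∨ ¬¬(q ∧ ¬t)   — double negation
≡ ¬s ∨ (¬q ∧ t) ∨ (q ∧ ¬t)   — double negation
≡ (¬s ∨ ¬q ∨ q) ∧ (¬s ∨ ¬q ∨ ¬t) ∧ (¬s ∨ t ∨ q) ∧ (¬s ∨ t ∨ ¬t)   — distribute ∨ over ∧
≡ (¬s ∨ ¬q ∨ ¬t) ∧ (¬s ∨ t ∨ q)   — simplify

(¬s ∨ ¬q ∨ ¬t) ∧ (¬s ∨ t ∨ q)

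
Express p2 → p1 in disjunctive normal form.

p2 → p1
= ¬p2 ∨ p1   — eliminate →

¬p2 ∨ p1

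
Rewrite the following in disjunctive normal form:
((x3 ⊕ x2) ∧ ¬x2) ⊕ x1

(x3 ∧ ¬x2 ∧ ¬x1) ∨ (¬x3 ∧ ¬x2 ∧ x1) ∨ (x2 ∧ x1)

((x3 ⊕ x2) ∧ ¬x2) ⊕ x1
≡ ((x3 ⊕ x2) ∧ ¬x2 ∧ ¬x1) ∨ (¬((x3 ⊕ x2) ∧ ¬x2) ∧ x1)   [expand ⊕]
≡ (((x3 ∧ ¬x2) ∨ (¬x3 ∧ x2)) ∧ ¬x2 ∧ ¬x1) ∨ (¬((x3 ⊕ x2) ∧ ¬x2) ∧ x1)   [expand ⊕]
≡ (((x3 ∧ ¬x2) ∨ (¬x3 ∧ x2)) ∧ ¬x2 ∧ ¬x1) ∨ (¬(((x3 ∧ ¬x2) ∨ (¬x3 ∧ x2)) ∧ ¬x2) ∧ x1)   [expand ⊕]
≡ (((x3 ∧ ¬x2) ∨ (¬x3 ∧ x2)) ∧ ¬x2 ∧ ¬x1) ∨ ((¬((x3 ∧ ¬x2) ∨ (¬x3 ∧ x2)) ∨ ¬¬x2) ∧ x1)   [De Morgan]
≡ (((x3 ∧ ¬x2) ∨ (¬x3 ∧ x2)) ∧ ¬x2 ∧ ¬x1) ∨ (((¬(x3 ∧ ¬x2) ∧ ¬(¬x3 ∧ x2)) ∨ ¬¬x2) ∧ x1)   [De Morgan]
≡ (((x3 ∧ ¬x2) ∨ (¬x3 ∧ x2)) ∧ ¬x2 ∧ ¬x1) ∨ ((((¬x3 ∨ ¬¬x2) ∧ ¬(¬x3 ∧ x2)) ∨ ¬¬x2) ∧ x1)   [De Morgan]
≡ (((x3 ∧ ¬x2) ∨ (¬x3 ∧ x2)) ∧ ¬x2 ∧ ¬x1) ∨ ((((¬x3 ∨ x2) ∧ ¬(¬x3 ∧ x2)) ∨ ¬¬x2) ∧ x1)   [double negation]
≡ (((x3 ∧ ¬x2) ∨ (¬x3 ∧ x2)) ∧ ¬x2 ∧ ¬x1) ∨ ((((¬x3 ∨ x2) ∧ (¬¬x3 ∨ ¬x2)) ∨ ¬¬x2) ∧ x1)   [De Morgan]
≡ (((x3 ∧ ¬x2) ∨ (¬x3 ∧ x2)) ∧ ¬x2 ∧ ¬x1) ∨ ((((¬x3 ∨ x2) ∧ (x3 ∨ ¬x2)) ∨ ¬¬x2) ∧ x1)   [double negation]
≡ (((x3 ∧ ¬x2) ∨ (¬x3 ∧ x2)) ∧ ¬x2 ∧ ¬x1) ∨ ((((¬x3 ∨ x2) ∧ (x3 ∨ ¬x2)) ∨ x2) ∧ x1)   [double negation]
≡ (x3 ∧ ¬x2 ∧ ¬x2 ∧ ¬x1) ∨ (¬x3 ∧ x2 ∧ ¬x2 ∧ ¬x1) ∨ (¬x3 ∧ x3 ∧ x1) ∨ (¬x3 ∧ ¬x2 ∧ x1) ∨ (x2 ∧ x3 ∧ x1) ∨ (x2 ∧ ¬x2 ∧ x1) ∨ (x2 ∧ x1)   [distribute ∧ over ∨]
≡ (x3 ∧ ¬x2 ∧ ¬x1) ∨ (¬x3 ∧ ¬x2 ∧ x1) ∨ (x2 ∧ x1)   [simplify]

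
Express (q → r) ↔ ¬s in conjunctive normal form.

(q ∨ ¬s) ∧ (¬r ∨ ¬s) ∧ (s ∨ ¬q ∨ r)

(q → r) ↔ ¬s
≡ ((q → r) → ¬s) ∧ (¬s → (q → r))   [eliminate ↔]
≡ (¬(q → r) ∨ ¬s) ∧ (¬s → (q → r))   [eliminate →]
≡ (¬(¬q ∨ r) ∨ ¬s) ∧ (¬s → (q → r))   [eliminate →]
≡ (¬(¬q ∨ r) ∨ ¬s) ∧ (¬¬s ∨ (q → r))   [eliminate →]
≡ (¬(¬q ∨ r) ∨ ¬s) ∧ (¬¬s ∨ ¬q ∨ r)   [eliminate →]
≡ ((¬¬q ∧ ¬r) ∨ ¬s) ∧ (¬¬s ∨ ¬q ∨ r)   [De Morgan]
≡ ((q ∧ ¬r) ∨ ¬s) ∧ (¬¬s ∨ ¬q ∨ r)   [double negation]
≡ ((q ∧ ¬r) ∨ ¬s) ∧ (s ∨ ¬q ∨ r)   [double negation]
≡ (q ∨ ¬s) ∧ (¬r ∨ ¬s) ∧ (s ∨ ¬q ∨ r)   [distribute ∨ over ∧]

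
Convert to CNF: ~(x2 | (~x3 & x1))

~x2 & (x3 | ~x1)

~(x2 | (~x3 & x1))
≡ ~x2 & ~(~x3 & x1)   [De Morgan]
≡ ~x2 & (~~x3 | ~x1)   [De Morgan]
≡ ~x2 & (x3 | ~x1)   [double negation]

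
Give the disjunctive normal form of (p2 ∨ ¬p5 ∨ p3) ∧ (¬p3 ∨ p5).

(p2 ∨ ¬p5 ∨ p3) ∧ (¬p3 ∨ p5)
⇔ (p2 ∧ ¬p3) ∨ (p2 ∧ p5) ∨ (¬p5 ∧ ¬p3) ∨ (¬p5 ∧ p5) ∨ (p3 ∧ ¬p3) ∨ (p3 ∧ p5)   [distribute ∧ over ∨]
⇔ (p2 ∧ ¬p3) ∨ (p2 ∧ p5) ∨ (¬p5 ∧ ¬p3) ∨ (p3 ∧ p5)   [simplify]

(p2 ∧ ¬p3) ∨ (p2 ∧ p5) ∨ (¬p5 ∧ ¬p3) ∨ (p3 ∧ p5)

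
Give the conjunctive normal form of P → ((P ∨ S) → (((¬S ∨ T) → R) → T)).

P → ((P ∨ S) → (((¬S ∨ T) → R) → T))
= ¬P ∨ ((P ∨ S) → (((¬S ∨ T) → R) → T))   — eliminate →
= ¬P ∨ ¬(P ∨ S) ∨ (((¬S ∨ T) → R) → T)   — eliminate →
= ¬P ∨ ¬(P ∨ S) ∨ ¬((¬S ∨ T) → R) ∨ T   — eliminate →
= ¬P ∨ ¬(P ∨ S) ∨ ¬(¬(¬S ∨ T) ∨ R) ∨ T   — eliminate →
= ¬P ∨ (¬P ∧ ¬S) ∨ ¬(¬(¬S ∨ T) ∨ R) ∨ T   — De Morgan
= ¬P ∨ (¬P ∧ ¬S) ∨ (¬¬(¬S ∨ T) ∧ ¬R) ∨ T   — De Morgan
= ¬P ∨ (¬P ∧ ¬S) ∨ ((¬S ∨ T) ∧ ¬R) ∨ T   — double negation
= (¬P ∨ ¬P ∨ ¬S ∨ T ∨ T) ∧ (¬P ∨ ¬P ∨ ¬R ∨ T) ∧ (¬P ∨ ¬S ∨ ¬S ∨ T ∨ T) ∧ (¬P ∨ ¬S ∨ ¬R ∨ T)   — distribute ∨ over ∧
= (¬P ∨ ¬S ∨ T) ∧ (¬P ∨ ¬R ∨ T)   — simplify

(¬P ∨ ¬S ∨ T) ∧ (¬P ∨ ¬R ∨ T)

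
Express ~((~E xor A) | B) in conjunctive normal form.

(E | A) & (~A | ~E) & ~B

~((~E xor A) | B)
≡ ~(((~E | A) & ~(~E & A)) | B)   (expand xor)
≡ ~((~E | A) & ~(~E & A)) & ~B   (De Morgan)
≡ (~(~E | A) | ~~(~E & A)) & ~B   (De Morgan)
≡ ((~~E & ~A) | ~~(~E & A)) & ~B   (De Morgan)
≡ ((E & ~A) | ~~(~E & A)) & ~B   (double negation)
≡ ((E & ~A) | (~E & A)) & ~B   (double negation)
≡ (E | ~E) & (E | A) & (~A | ~E) & (~A | A) & ~B   (distribute | over &)
≡ (E | A) & (~A | ~E) & ~B   (simplify)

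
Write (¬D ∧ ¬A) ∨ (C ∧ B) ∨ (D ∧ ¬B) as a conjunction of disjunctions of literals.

(¬D ∨ C ∨ ¬B) ∧ (¬A ∨ C ∨ D) ∧ (¬A ∨ C ∨ ¬B) ∧ (¬A ∨ B ∨ D)

(¬D ∧ ¬A) ∨ (C ∧ B) ∨ (D ∧ ¬B)
≡ (¬D ∨ C ∨ D) ∧ (¬D ∨ C ∨ ¬B) ∧ (¬D ∨ B ∨ D) ∧ (¬D ∨ B ∨ ¬B) ∧ (¬A ∨ C ∨ D) ∧ (¬A ∨ C ∨ ¬B) ∧ (¬A ∨ B ∨ D) ∧ (¬A ∨ B ∨ ¬B)   [distribute ∨ over ∧]
≡ (¬D ∨ C ∨ ¬B) ∧ (¬A ∨ C ∨ D) ∧ (¬A ∨ C ∨ ¬B) ∧ (¬A ∨ B ∨ D)   [simplify]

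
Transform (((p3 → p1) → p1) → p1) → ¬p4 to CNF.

(((p3 → p1) → p1) → p1) → ¬p4
≡ ¬(((p3 → p1) → p1) → p1) ∨ ¬p4   [eliminate →]
≡ ¬(¬((p3 → p1) → p1) ∨ p1) ∨ ¬p4   [eliminate →]
≡ ¬(¬(¬(p3 → p1) ∨ p1) ∨ p1) ∨ ¬p4   [eliminate →]
≡ ¬(¬(¬(¬p3 ∨ p1) ∨ p1) ∨ p1) ∨ ¬p4   [eliminate →]
≡ (¬¬(¬(¬p3 ∨ p1) ∨ p1) ∧ ¬p1) ∨ ¬p4   [De Morgan]
≡ ((¬(¬p3 ∨ p1) ∨ p1) ∧ ¬p1) ∨ ¬p4   [double negation]
≡ (((¬¬p3 ∧ ¬p1) ∨ p1) ∧ ¬p1) ∨ ¬p4   [De Morgan]
≡ (((p3 ∧ ¬p1) ∨ p1) ∧ ¬p1) ∨ ¬p4   [double negation]
≡ (p3 ∨ p1 ∨ ¬p4) ∧ (¬p1 ∨ p1 ∨ ¬p4) ∧ (¬p1 ∨ ¬p4)   [distribute ∨ over ∧]
≡ (p3 ∨ p1 ∨ ¬p4) ∧ (¬p1 ∨ ¬p4)   [simplify]

(p3 ∨ p1 ∨ ¬p4) ∧ (¬p1 ∨ ¬p4)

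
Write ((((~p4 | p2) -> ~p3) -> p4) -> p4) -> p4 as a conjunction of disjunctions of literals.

((((~p4 | p2) -> ~p3) -> p4) -> p4) -> p4
≡ ~((((~p4 | p2) -> ~p3) -> p4) -> p4) | p4   [eliminate ->]
≡ ~(~(((~p4 | p2) -> ~p3) -> p4) | p4) | p4   [eliminate ->]
≡ ~(~(~((~p4 | p2) -> ~p3) | p4) | p4) | p4   [eliminate ->]
≡ ~(~(~(~(~p4 | p2) | ~p3) | p4) | p4) | p4   [eliminate ->]
≡ (~~(~(~(~p4 | p2) | ~p3) | p4) & ~p4) | p4   [De Morgan]
≡ ((~(~(~p4 | p2) | ~p3) | p4) & ~p4) | p4   [double negation]
≡ (((~~(~p4 | p2) & ~~p3) | p4) & ~p4) | p4   [De Morgan]
≡ ((((~p4 | p2) & ~~p3) | p4) & ~p4) | p4   [double negation]
≡ ((((~p4 | p2) & p3) | p4) & ~p4) | p4   [double negation]
≡ (~p4 | p2 | p4 | p4) & (p3 | p4 | p4) & (~p4 | p4)   [distribute | over &]
≡ p3 | p4   [simplify]

p3 | p4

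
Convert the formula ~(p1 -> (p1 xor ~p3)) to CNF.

~(p1 -> (p1 xor ~p3))
≡ ~(~p1 | (p1 xor ~p3))   — eliminate ->
≡ ~(~p1 | ((p1 | ~p3) & ~(p1 & ~p3)))   — expand xor
≡ ~~p1 & ~((p1 | ~p3) & ~(p1 & ~p3))   — De Morgan
≡ p1 & ~((p1 | ~p3) & ~(p1 & ~p3))   — double negation
≡ p1 & (~(p1 | ~p3) | ~~(p1 & ~p3))   — De Morgan
≡ p1 & ((~p1 & ~~p3) | ~~(p1 & ~p3))   — De Morgan
≡ p1 & ((~p1 & p3) | ~~(p1 & ~p3))   — double negation
≡ p1 & ((~p1 & p3) | (p1 & ~p3))   — double negation
≡ p1 & (~p1 | p1) & (~p1 | ~p3) & (p3 | p1) & (p3 | ~p3)   — distribute | over &
≡ p1 & (~p1 | ~p3)   — simplify

p1 & (~p1 | ~p3)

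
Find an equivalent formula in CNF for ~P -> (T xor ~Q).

(P | T | ~Q) & (P | ~T | Q)

~P -> (T xor ~Q)
≡ ~~P | (T xor ~Q)   [eliminate ->]
≡ ~~P | ((T | ~Q) & ~(T & ~Q))   [expand xor]
≡ P | ((T | ~Q) & ~(T & ~Q))   [double negation]
≡ P | ((T | ~Q) & (~T | ~~Q))   [De Morgan]
≡ P | ((T | ~Q) & (~T | Q))   [double negation]
≡ (P | T | ~Q) & (P | ~T | Q)   [distribute | over &]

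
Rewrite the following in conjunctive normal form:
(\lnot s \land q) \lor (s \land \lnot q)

(\lnot s \lor \lnot q) \land (q \lor s)

(\lnot s \land q) \lor (s \land \lnot q)
= (\lnot s \lor s) \land (\lnot s \lor \lnot q) \land (q \lor s) \land (q \lor \lnot q)   — distribute \lor over \land
= (\lnot s \lor \lnot q) \land (q \lor s)   — simplify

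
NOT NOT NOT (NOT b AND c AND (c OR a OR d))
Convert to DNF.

NOT NOT NOT (NOT b AND c AND (c OR a OR d))
≡ NOT (NOT b AND c AND (c OR a OR d))   [double negation]
≡ NOT NOT b OR NOT c OR NOT (c OR a OR d)   [De Morgan]
≡ b OR NOT c OR NOT (c OR a OR d)   [double negation]
≡ b OR NOT c OR (NOT c AND NOT a AND NOT d)   [De Morgan]
≡ b OR NOT c   [simplify]

b OR NOT c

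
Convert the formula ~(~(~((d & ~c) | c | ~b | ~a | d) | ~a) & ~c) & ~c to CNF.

~(~(~((d & ~c) | c | ~b | ~a | d) | ~a) & ~c) & ~c
= (~~(~((d & ~c) | c | ~b | ~a | d) | ~a) | ~~c) & ~c
= (~((d & ~c) | c | ~b | ~a | d) | ~a | ~~c) & ~c
= ((~(d & ~c) & ~c & ~~b & ~~a & ~d) | ~a | ~~c) & ~c
= (((~d | ~~c) & ~c & ~~b & ~~a & ~d) | ~a | ~~c) & ~c
= (((~d | c) & ~c & ~~b & ~~a & ~d) | ~a | ~~c) & ~c
= (((~d | c) & ~c & b & ~~a & ~d) | ~a | ~~c) & ~c
= (((~d | c) & ~c & b & a & ~d) | ~a | ~~c) & ~c
= (((~d | c) & ~c & b & a & ~d) | ~a | c) & ~c
= (~d | c | ~a | c) & (~c | ~a | c) & (b | ~a | c) & (a | ~a | c) & (~d | ~a | c) & ~c
= (~d | c | ~a) & (b | ~a | c) & ~c

(~d | c | ~a) & (b | ~a | c) & ~c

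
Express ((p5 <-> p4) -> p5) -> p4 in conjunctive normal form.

~p5 | p4

((p5 <-> p4) -> p5) -> p4
= ~((p5 <-> p4) -> p5) | p4   [eliminate ->]
= ~(~(p5 <-> p4) | p5) | p4   [eliminate ->]
= ~(~((p5 -> p4) & (p4 -> p5)) | p5) | p4   [eliminate <->]
= ~(~((~p5 | p4) & (p4 -> p5)) | p5) | p4   [eliminate ->]
= ~(~((~p5 | p4) & (~p4 | p5)) | p5) | p4   [eliminate ->]
= (~~((~p5 | p4) & (~p4 | p5)) & ~p5) | p4   [De Morgan]
= ((~p5 | p4) & (~p4 | p5) & ~p5) | p4   [double negation]
= (~p5 | p4 | p4) & (~p4 | p5 | p4) & (~p5 | p4)   [distribute | over &]
= ~p5 | p4   [simplify]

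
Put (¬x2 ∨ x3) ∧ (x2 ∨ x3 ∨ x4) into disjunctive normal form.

(¬x2 ∧ x4) ∨ x3

(¬x2 ∨ x3) ∧ (x2 ∨ x3 ∨ x4)
= (¬x2 ∧ x2) ∨ (¬x2 ∧ x3) ∨ (¬x2 ∧ x4) ∨ (x3 ∧ x2) ∨ (x3 ∧ x3) ∨ (x3 ∧ x4)   [distribute ∧ over ∨]
= (¬x2 ∧ x4) ∨ x3   [simplify]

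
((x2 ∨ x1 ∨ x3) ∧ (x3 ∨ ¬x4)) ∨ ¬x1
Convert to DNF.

((x2 ∨ x1 ∨ x3) ∧ (x3 ∨ ¬x4)) ∨ ¬x1
⇔ (x2 ∧ x3) ∨ (x2 ∧ ¬x4) ∨ (x1 ∧ x3) ∨ (x1 ∧ ¬x4) ∨ (x3 ∧ x3) ∨ (x3 ∧ ¬x4) ∨ ¬x1   — distribute ∧ over ∨
⇔ (x2 ∧ ¬x4) ∨ (x1 ∧ ¬x4) ∨ x3 ∨ ¬x1   — simplify

(x2 ∧ ¬x4) ∨ (x1 ∧ ¬x4) ∨ x3 ∨ ¬x1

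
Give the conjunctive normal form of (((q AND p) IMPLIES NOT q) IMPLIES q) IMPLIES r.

(((q AND p) IMPLIES NOT q) IMPLIES q) IMPLIES r
⇔ NOT (((q AND p) IMPLIES NOT q) IMPLIES q) OR r   — eliminate IMPLIES
⇔ NOT (NOT ((q AND p) IMPLIES NOT q) OR q) OR r   — eliminate IMPLIES
⇔ NOT (NOT (NOT (q AND p) OR NOT q) OR q) OR r   — eliminate IMPLIES
⇔ (NOT NOT (NOT (q AND p) OR NOT q) AND NOT q) OR r   — De Morgan
⇔ ((NOT (q AND p) OR NOT q) AND NOT q) OR r   — double negation
⇔ ((NOT q OR NOT p OR NOT q) AND NOT q) OR r   — De Morgan
⇔ (NOT q OR NOT p OR NOT q OR r) AND (NOT q OR r)   — distribute OR over AND
⇔ NOT q OR r   — simplify

NOT q OR r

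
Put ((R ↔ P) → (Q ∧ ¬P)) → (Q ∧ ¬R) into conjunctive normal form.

(¬R ∨ P) ∧ (¬P ∨ R ∨ Q)

((R ↔ P) → (Q ∧ ¬P)) → (Q ∧ ¬R)
≡ ¬((R ↔ P) → (Q ∧ ¬P)) ∨ (Q ∧ ¬R)   — eliminate →
≡ ¬(¬(R ↔ P) ∨ (Q ∧ ¬P)) ∨ (Q ∧ ¬R)   — eliminate →
≡ ¬(¬((R → P) ∧ (P → R)) ∨ (Q ∧ ¬P)) ∨ (Q ∧ ¬R)   — eliminate ↔
≡ ¬(¬((¬R ∨ P) ∧ (P → R)) ∨ (Q ∧ ¬P)) ∨ (Q ∧ ¬R)   — eliminate →
≡ ¬(¬((¬R ∨ P) ∧ (¬P ∨ R)) ∨ (Q ∧ ¬P)) ∨ (Q ∧ ¬R)   — eliminate →
≡ (¬¬((¬R ∨ P) ∧ (¬P ∨ R)) ∧ ¬(Q ∧ ¬P)) ∨ (Q ∧ ¬R)   — De Morgan
≡ ((¬R ∨ P) ∧ (¬P ∨ R) ∧ ¬(Q ∧ ¬P)) ∨ (Q ∧ ¬R)   — double negation
≡ ((¬R ∨ P) ∧ (¬P ∨ R) ∧ (¬Q ∨ ¬¬P)) ∨ (Q ∧ ¬R)   — De Morgan
≡ ((¬R ∨ P) ∧ (¬P ∨ R) ∧ (¬Q ∨ P)) ∨ (Q ∧ ¬R)   — double negation
≡ (¬R ∨ P ∨ Q) ∧ (¬R ∨ P ∨ ¬R) ∧ (¬P ∨ R ∨ Q) ∧ (¬P ∨ R ∨ ¬R) ∧ (¬Q ∨ P ∨ Q) ∧ (¬Q ∨ P ∨ ¬R)   — distribute ∨ over ∧
≡ (¬R ∨ P) ∧ (¬P ∨ R ∨ Q)   — simplify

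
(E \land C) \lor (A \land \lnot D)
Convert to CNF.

(E \lor A) \land (E \lor \lnot D) \land (C \lor A) \land (C \lor \lnot D)

(E \land C) \lor (A \land \lnot D)
⇔ (E \lor A) \land (E \lor \lnot D) \land (C \lor A) \land (C \lor \lnot D)   — distribute \lor over \land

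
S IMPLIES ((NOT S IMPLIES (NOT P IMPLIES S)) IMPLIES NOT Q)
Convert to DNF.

NOT S OR NOT Q

S IMPLIES ((NOT S IMPLIES (NOT P IMPLIES S)) IMPLIES NOT Q)
⇔ NOT S OR ((NOT S IMPLIES (NOT P IMPLIES S)) IMPLIES NOT Q)
⇔ NOT S OR NOT (NOT S IMPLIES (NOT P IMPLIES S)) OR NOT Q
⇔ NOT S OR NOT (NOT NOT S OR (NOT P IMPLIES S)) OR NOT Q
⇔ NOT S OR NOT (NOT NOT S OR NOT NOT P OR S) OR NOT Q
⇔ NOT S OR (NOT NOT NOT S AND NOT NOT NOT P AND NOT S) OR NOT Q
⇔ NOT S OR (NOT S AND NOT NOT NOT P AND NOT S) OR NOT Q
⇔ NOT S OR (NOT S AND NOT P AND NOT S) OR NOT Q
⇔ NOT S OR NOT Q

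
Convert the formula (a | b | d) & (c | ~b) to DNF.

(a & c) | (a & ~b) | (b & c) | (d & c) | (d & ~b)

(a | b | d) & (c | ~b)
≡ (a & c) | (a & ~b) | (b & c) | (b & ~b) | (d & c) | (d & ~b)
≡ (a & c) | (a & ~b) | (b & c) | (d & c) | (d & ~b)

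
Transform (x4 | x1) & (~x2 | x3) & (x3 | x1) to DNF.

(x4 | x1) & (~x2 | x3) & (x3 | x1)
≡ (x4 & ~x2 & x3) | (x4 & ~x2 & x1) | (x4 & x3 & x3) | (x4 & x3 & x1) | (x1 & ~x2 & x3) | (x1 & ~x2 & x1) | (x1 & x3 & x3) | (x1 & x3 & x1)   — distribute & over |
≡ (x4 & x3) | (x1 & ~x2) | (x1 & x3)   — simplify

(x4 & x3) | (x1 & ~x2) | (x1 & x3)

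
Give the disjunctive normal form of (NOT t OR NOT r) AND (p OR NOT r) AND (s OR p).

(NOT t AND p) OR (NOT r AND p) OR (NOT r AND s)

(NOT t OR NOT r) AND (p OR NOT r) AND (s OR p)
≡ (NOT t AND p AND s) OR (NOT t AND p AND p) OR (NOT t AND NOT r AND s) OR (NOT t AND NOT r AND p) OR (NOT r AND p AND s) OR (NOT r AND p AND p) OR (NOT r AND NOT r AND s) OR (NOT r AND NOT r AND p)   [distribute AND over OR]
≡ (NOT t AND p) OR (NOT r AND p) OR (NOT r AND s)   [simplify]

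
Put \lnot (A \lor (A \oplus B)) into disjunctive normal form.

\lnot (A \lor (A \oplus B))
⇔ \lnot (A \lor (A \land \lnot B) \lor (\lnot A \land B))
⇔ \lnot A \land \lnot (A \land \lnot B) \land \lnot (\lnot A \land B)
⇔ \lnot A \land (\lnot A \lor \lnot \lnot B) \land \lnot (\lnot A \land B)
⇔ \lnot A \land (\lnot A \lor B) \land \lnot (\lnot A \land B)
⇔ \lnot A \land (\lnot A \lor B) \land (\lnot \lnot A \lor \lnot B)
⇔ \lnot A \land (\lnot A \lor B) \land (A \lor \lnot B)
⇔ (\lnot A \land \lnot A \land A) \lor (\lnot A \land \lnot A \land \lnot B) \lor (\lnot A \land B \land A) \lor (\lnot A \land B \land \lnot B)
⇔ \lnot A \land \lnot B

\lnot A \land \lnot B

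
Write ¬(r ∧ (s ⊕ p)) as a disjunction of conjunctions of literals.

¬(r ∧ (s ⊕ p))
= ¬(r ∧ ((s ∧ ¬p) ∨ (¬s ∧ p)))   [expand ⊕]
= ¬r ∨ ¬((s ∧ ¬p) ∨ (¬s ∧ p))   [De Morgan]
= ¬r ∨ (¬(s ∧ ¬p) ∧ ¬(¬s ∧ p))   [De Morgan]
= ¬r ∨ ((¬s ∨ ¬¬p) ∧ ¬(¬s ∧ p))   [De Morgan]
= ¬r ∨ ((¬s ∨ p) ∧ ¬(¬s ∧ p))   [double negation]
= ¬r ∨ ((¬s ∨ p) ∧ (¬¬s ∨ ¬p))   [De Morgan]
= ¬r ∨ ((¬s ∨ p) ∧ (s ∨ ¬p))   [double negation]
= ¬r ∨ (¬s ∧ s) ∨ (¬s ∧ ¬p) ∨ (p ∧ s) ∨ (p ∧ ¬p)   [distribute ∧ over ∨]
= ¬r ∨ (¬s ∧ ¬p) ∨ (p ∧ s)   [simplify]

¬r ∨ (¬s ∧ ¬p) ∨ (p ∧ s)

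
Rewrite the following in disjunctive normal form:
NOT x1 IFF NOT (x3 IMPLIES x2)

(x1 AND NOT x3) OR (x1 AND x2) OR (x3 AND NOT x2 AND NOT x1)

NOT x1 IFF NOT (x3 IMPLIES x2)
= (NOT x1 IMPLIES NOT (x3 IMPLIES x2)) AND (NOT (x3 IMPLIES x2) IMPLIES NOT x1)
= (NOT NOT x1 OR NOT (x3 IMPLIES x2)) AND (NOT (x3 IMPLIES x2) IMPLIES NOT x1)
= (NOT NOT x1 OR NOT (NOT x3 OR x2)) AND (NOT (x3 IMPLIES x2) IMPLIES NOT x1)
= (NOT NOT x1 OR NOT (NOT x3 OR x2)) AND (NOT NOT (x3 IMPLIES x2) OR NOT x1)
= (NOT NOT x1 OR NOT (NOT x3 OR x2)) AND (NOT NOT (NOT x3 OR x2) OR NOT x1)
= (x1 OR NOT (NOT x3 OR x2)) AND (NOT NOT (NOT x3 OR x2) OR NOT x1)
= (x1 OR (NOT NOT x3 AND NOT x2)) AND (NOT NOT (NOT x3 OR x2) OR NOT x1)
= (x1 OR (x3 AND NOT x2)) AND (NOT NOT (NOT x3 OR x2) OR NOT x1)
= (x1 OR (x3 AND NOT x2)) AND (NOT x3 OR x2 OR NOT x1)
= (x1 AND NOT x3) OR (x1 AND x2) OR (x1 AND NOT x1) OR (x3 AND NOT x2 AND NOT x3) OR (x3 AND NOT x2 AND x2) OR (x3 AND NOT x2 AND NOT x1)
= (x1 AND NOT x3) OR (x1 AND x2) OR (x3 AND NOT x2 AND NOT x1)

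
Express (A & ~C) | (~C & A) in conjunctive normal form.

A & ~C

(A & ~C) | (~C & A)
≡ (A | ~C) & (A | A) & (~C | ~C) & (~C | A)   [distribute | over &]
≡ A & ~C   [simplify]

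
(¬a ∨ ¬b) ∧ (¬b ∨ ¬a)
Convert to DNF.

(¬a ∨ ¬b) ∧ (¬b ∨ ¬a)
⇔ (¬a ∧ ¬b) ∨ (¬a ∧ ¬a) ∨ (¬b ∧ ¬b) ∨ (¬b ∧ ¬a)   [distribute ∧ over ∨]
⇔ ¬a ∨ ¬b   [simplify]

¬a ∨ ¬b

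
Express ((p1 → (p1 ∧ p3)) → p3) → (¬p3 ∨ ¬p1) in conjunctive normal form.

((p1 → (p1 ∧ p3)) → p3) → (¬p3 ∨ ¬p1)
⇔ ¬((p1 → (p1 ∧ p3)) → p3) ∨ ¬p3 ∨ ¬p1
⇔ ¬(¬(p1 → (p1 ∧ p3)) ∨ p3) ∨ ¬p3 ∨ ¬p1
⇔ ¬(¬(¬p1 ∨ (p1 ∧ p3)) ∨ p3) ∨ ¬p3 ∨ ¬p1
⇔ (¬¬(¬p1 ∨ (p1 ∧ p3)) ∧ ¬p3) ∨ ¬p3 ∨ ¬p1
⇔ ((¬p1 ∨ (p1 ∧ p3)) ∧ ¬p3) ∨ ¬p3 ∨ ¬p1
⇔ (¬p1 ∨ p1 ∨ ¬p3 ∨ ¬p1) ∧ (¬p1 ∨ p3 ∨ ¬p3 ∨ ¬p1) ∧ (¬p3 ∨ ¬p3 ∨ ¬p1)
⇔ ¬p3 ∨ ¬p1

¬p3 ∨ ¬p1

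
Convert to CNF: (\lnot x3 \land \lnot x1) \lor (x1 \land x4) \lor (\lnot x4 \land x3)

(\lnot x3 \land \lnot x1) \lor (x1 \land x4) \lor (\lnot x4 \land x3)
≡ (\lnot x3 \lor x1 \lor \lnot x4) \land (\lnot x3 \lor x1 \lor x3) \land (\lnot x3 \lor x4 \lor \lnot x4) \land (\lnot x3 \lor x4 \lor x3) \land (\lnot x1 \lor x1 \lor \lnot x4) \land (\lnot x1 \lor x1 \lor x3) \land (\lnot x1 \lor x4 \lor \lnot x4) \land (\lnot x1 \lor x4 \lor x3)   — distribute \lor over \land
≡ (\lnot x3 \lor x1 \lor \lnot x4) \land (\lnot x1 \lor x4 \lor x3)   — simplify

(\lnot x3 \lor x1 \lor \lnot x4) \land (\lnot x1 \lor x4 \lor x3)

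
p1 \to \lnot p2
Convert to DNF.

p1 \to \lnot p2
≡ \lnot p1 \lor \lnot p2   — eliminate \to

\lnot p1 \lor \lnot p2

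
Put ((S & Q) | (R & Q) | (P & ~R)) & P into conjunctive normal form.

((S & Q) | (R & Q) | (P & ~R)) & P
≡ (S | R | P) & (S | R | ~R) & (S | Q | P) & (S | Q | ~R) & (Q | R | P) & (Q | R | ~R) & (Q | Q | P) & (Q | Q | ~R) & P   [distribute | over &]
≡ (Q | ~R) & P   [simplify]

(Q | ~R) & P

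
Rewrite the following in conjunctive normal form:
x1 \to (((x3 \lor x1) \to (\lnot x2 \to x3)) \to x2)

x1 \to (((x3 \lor x1) \to (\lnot x2 \to x3)) \to x2)
≡ \lnot x1 \lor (((x3 \lor x1) \to (\lnot x2 \to x3)) \to x2)   — eliminate \to
≡ \lnot x1 \lor \lnot ((x3 \lor x1) \to (\lnot x2 \to x3)) \lor x2   — eliminate \to
≡ \lnot x1 \lor \lnot (\lnot (x3 \lor x1) \lor (\lnot x2 \to x3)) \lor x2   — eliminate \to
≡ \lnot x1 \lor \lnot (\lnot (x3 \lor x1) \lor \lnot \lnot x2 \lor x3) \lor x2   — eliminate \to
≡ \lnot x1 \lor (\lnot \lnot (x3 \lor x1) \land \lnot \lnot \lnot x2 \land \lnot x3) \lor x2   — De Morgan
≡ \lnot x1 \lor ((x3 \lor x1) \land \lnot \lnot \lnot x2 \land \lnot x3) \lor x2   — double negation
≡ \lnot x1 \lor ((x3 \lor x1) \land \lnot x2 \land \lnot x3) \lor x2   — double negation
≡ (\lnot x1 \lor x3 \lor x1 \lor x2) \land (\lnot x1 \lor \lnot x2 \lor x2) \land (\lnot x1 \lor \lnot x3 \lor x2)   — distribute \lor over \land
≡ \lnot x1 \lor \lnot x3 \lor x2   — simplify

\lnot x1 \lor \lnot x3 \lor x2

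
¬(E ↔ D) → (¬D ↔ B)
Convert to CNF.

¬(E ↔ D) → (¬D ↔ B)
⇔ ¬¬(E ↔ D) ∨ (¬D ↔ B)   [eliminate →]
⇔ ¬¬((E → D) ∧ (D → E)) ∨ (¬D ↔ B)   [eliminate ↔]
⇔ ¬¬((¬E ∨ D) ∧ (D → E)) ∨ (¬D ↔ B)   [eliminate →]
⇔ ¬¬((¬E ∨ D) ∧ (¬D ∨ E)) ∨ (¬D ↔ B)   [eliminate →]
⇔ ¬¬((¬E ∨ D) ∧ (¬D ∨ E)) ∨ ((¬D → B) ∧ (B → ¬D))   [eliminate ↔]
⇔ ¬¬((¬E ∨ D) ∧ (¬D ∨ E)) ∨ ((¬¬D ∨ B) ∧ (B → ¬D))   [eliminate →]
⇔ ¬¬((¬E ∨ D) ∧ (¬D ∨ E)) ∨ ((¬¬D ∨ B) ∧ (¬B ∨ ¬D))   [eliminate →]
⇔ ((¬E ∨ D) ∧ (¬D ∨ E)) ∨ ((¬¬D ∨ B) ∧ (¬B ∨ ¬D))   [double negation]
⇔ ((¬E ∨ D) ∧ (¬D ∨ E)) ∨ ((D ∨ B) ∧ (¬B ∨ ¬D))   [double negation]
⇔ (¬E ∨ D ∨ D ∨ B) ∧ (¬E ∨ D ∨ ¬B ∨ ¬D) ∧ (¬D ∨ E ∨ D ∨ B) ∧ (¬D ∨ E ∨ ¬B ∨ ¬D)   [distribute ∨ over ∧]
⇔ (¬E ∨ D ∨ B) ∧ (¬D ∨ E ∨ ¬B)   [simplify]

(¬E ∨ D ∨ B) ∧ (¬D ∨ E ∨ ¬B)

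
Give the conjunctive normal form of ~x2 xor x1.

(~x2 | x1) & (x2 | ~x1)

~x2 xor x1
≡ (~x2 | x1) & ~(~x2 & x1)
≡ (~x2 | x1) & (~~x2 | ~x1)
≡ (~x2 | x1) & (x2 | ~x1)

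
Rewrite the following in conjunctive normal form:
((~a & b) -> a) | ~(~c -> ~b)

a | ~b | ~c

((~a & b) -> a) | ~(~c -> ~b)
= ~(~a & b) | a | ~(~c -> ~b)   — eliminate ->
= ~(~a & b) | a | ~(~~c | ~b)   — eliminate ->
= ~~a | ~b | a | ~(~~c | ~b)   — De Morgan
= a | ~b | a | ~(~~c | ~b)   — double negation
= a | ~b | a | (~~~c & ~~b)   — De Morgan
= a | ~b | a | (~c & ~~b)   — double negation
= a | ~b | a | (~c & b)   — double negation
= (a | ~b | a | ~c) & (a | ~b | a | b)   — distribute | over &
= a | ~b | ~c   — simplify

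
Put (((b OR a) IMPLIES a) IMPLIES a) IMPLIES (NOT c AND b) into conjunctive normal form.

(((b OR a) IMPLIES a) IMPLIES a) IMPLIES (NOT c AND b)
≡ NOT (((b OR a) IMPLIES a) IMPLIES a) OR (NOT c AND b)   — eliminate IMPLIES
≡ NOT (NOT ((b OR a) IMPLIES a) OR a) OR (NOT c AND b)   — eliminate IMPLIES
≡ NOT (NOT (NOT (b OR a) OR a) OR a) OR (NOT c AND b)   — eliminate IMPLIES
≡ (NOT NOT (NOT (b OR a) OR a) AND NOT a) OR (NOT c AND b)   — De Morgan
≡ ((NOT (b OR a) OR a) AND NOT a) OR (NOT c AND b)   — double negation
≡ (((NOT b AND NOT a) OR a) AND NOT a) OR (NOT c AND b)   — De Morgan
≡ (NOT b OR a OR NOT c) AND (NOT b OR a OR b) AND (NOT a OR a OR NOT c) AND (NOT a OR a OR b) AND (NOT a OR NOT c) AND (NOT a OR b)   — distribute OR over AND
≡ (NOT b OR a OR NOT c) AND (NOT a OR NOT c) AND (NOT a OR b)   — simplify

(NOT b OR a OR NOT c) AND (NOT a OR NOT c) AND (NOT a OR b)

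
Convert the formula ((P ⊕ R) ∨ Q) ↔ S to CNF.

(¬P ∨ R ∨ S) ∧ (¬R ∨ P ∨ S) ∧ (¬Q ∨ S) ∧ (¬S ∨ P ∨ R ∨ Q) ∧ (¬S ∨ ¬P ∨ ¬R ∨ Q)

((P ⊕ R) ∨ Q) ↔ S
⇔ (((P ⊕ R) ∨ Q) → S) ∧ (S → ((P ⊕ R) ∨ Q))   [eliminate ↔]
⇔ (¬((P ⊕ R) ∨ Q) ∨ S) ∧ (S → ((P ⊕ R) ∨ Q))   [eliminate →]
⇔ (¬(((P ∨ R) ∧ ¬(P ∧ R)) ∨ Q) ∨ S) ∧ (S → ((P ⊕ R) ∨ Q))   [expand ⊕]
⇔ (¬(((P ∨ R) ∧ ¬(P ∧ R)) ∨ Q) ∨ S) ∧ (¬S ∨ (P ⊕ R) ∨ Q)   [eliminate →]
⇔ (¬(((P ∨ R) ∧ ¬(P ∧ R)) ∨ Q) ∨ S) ∧ (¬S ∨ ((P ∨ R) ∧ ¬(P ∧ R)) ∨ Q)   [expand ⊕]
⇔ ((¬((P ∨ R) ∧ ¬(P ∧ R)) ∧ ¬Q) ∨ S) ∧ (¬S ∨ ((P ∨ R) ∧ ¬(P ∧ R)) ∨ Q)   [De Morgan]
⇔ (((¬(P ∨ R) ∨ ¬¬(P ∧ R)) ∧ ¬Q) ∨ S) ∧ (¬S ∨ ((P ∨ R) ∧ ¬(P ∧ R)) ∨ Q)   [De Morgan]
⇔ ((((¬P ∧ ¬R) ∨ ¬¬(P ∧ R)) ∧ ¬Q) ∨ S) ∧ (¬S ∨ ((P ∨ R) ∧ ¬(P ∧ R)) ∨ Q)   [De Morgan]
⇔ ((((¬P ∧ ¬R) ∨ (P ∧ R)) ∧ ¬Q) ∨ S) ∧ (¬S ∨ ((P ∨ R) ∧ ¬(P ∧ R)) ∨ Q)   [double negation]
⇔ ((((¬P ∧ ¬R) ∨ (P ∧ R)) ∧ ¬Q) ∨ S) ∧ (¬S ∨ ((P ∨ R) ∧ (¬P ∨ ¬R)) ∨ Q)   [De Morgan]
⇔ (¬P ∨ P ∨ S) ∧ (¬P ∨ R ∨ S) ∧ (¬R ∨ P ∨ S) ∧ (¬R ∨ R ∨ S) ∧ (¬Q ∨ S) ∧ (¬S ∨ P ∨ R ∨ Q) ∧ (¬S ∨ ¬P ∨ ¬R ∨ Q)   [distribute ∨ over ∧]
⇔ (¬P ∨ R ∨ S) ∧ (¬R ∨ P ∨ S) ∧ (¬Q ∨ S) ∧ (¬S ∨ P ∨ R ∨ Q) ∧ (¬S ∨ ¬P ∨ ¬R ∨ Q)   [simplify]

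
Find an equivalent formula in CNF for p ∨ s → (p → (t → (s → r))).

¬p ∨ ¬t ∨ ¬s ∨ r

p ∨ s → (p → (t → (s → r)))
≡ ¬(p ∨ s) ∨ (p → (t → (s → r)))   [eliminate →]
≡ ¬(p ∨ s) ∨ ¬p ∨ (t → (s → r))   [eliminate →]
≡ ¬(p ∨ s) ∨ ¬p ∨ ¬t ∨ (s → r)   [eliminate →]
≡ ¬(p ∨ s) ∨ ¬p ∨ ¬t ∨ ¬s ∨ r   [eliminate →]
≡ ¬p ∧ ¬s ∨ ¬p ∨ ¬t ∨ ¬s ∨ r   [De Morgan]
≡ (¬p ∨ ¬p ∨ ¬t ∨ ¬s ∨ r) ∧ (¬s ∨ ¬p ∨ ¬t ∨ ¬s ∨ r)   [distribute ∨ over ∧]
≡ ¬p ∨ ¬t ∨ ¬s ∨ r   [simplify]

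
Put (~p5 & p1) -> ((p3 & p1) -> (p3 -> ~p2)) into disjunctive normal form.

(~p5 & p1) -> ((p3 & p1) -> (p3 -> ~p2))
≡ ~(~p5 & p1) | ((p3 & p1) -> (p3 -> ~p2))   [eliminate ->]
≡ ~(~p5 & p1) | ~(p3 & p1) | (p3 -> ~p2)   [eliminate ->]
≡ ~(~p5 & p1) | ~(p3 & p1) | ~p3 | ~p2   [eliminate ->]
≡ ~~p5 | ~p1 | ~(p3 & p1) | ~p3 | ~p2   [De Morgan]
≡ p5 | ~p1 | ~(p3 & p1) | ~p3 | ~p2   [double negation]
≡ p5 | ~p1 | ~p3 | ~p1 | ~p3 | ~p2   [De Morgan]
≡ p5 | ~p1 | ~p3 | ~p2   [simplify]

p5 | ~p1 | ~p3 | ~p2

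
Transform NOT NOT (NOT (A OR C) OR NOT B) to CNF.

(NOT A OR NOT B) AND (NOT C OR NOT B)

NOT NOT (NOT (A OR C) OR NOT B)
⇔ NOT (A OR C) OR NOT B   — double negation
⇔ (NOT A AND NOT C) OR NOT B   — De Morgan
⇔ (NOT A OR NOT B) AND (NOT C OR NOT B)   — distribute OR over AND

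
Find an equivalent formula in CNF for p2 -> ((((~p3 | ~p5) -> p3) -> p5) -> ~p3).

~p2 | ~p5 | ~p3

p2 -> ((((~p3 | ~p5) -> p3) -> p5) -> ~p3)
≡ ~p2 | ((((~p3 | ~p5) -> p3) -> p5) -> ~p3)   [eliminate ->]
≡ ~p2 | ~(((~p3 | ~p5) -> p3) -> p5) | ~p3   [eliminate ->]
≡ ~p2 | ~(~((~p3 | ~p5) -> p3) | p5) | ~p3   [eliminate ->]
≡ ~p2 | ~(~(~(~p3 | ~p5) | p3) | p5) | ~p3   [eliminate ->]
≡ ~p2 | (~~(~(~p3 | ~p5) | p3) & ~p5) | ~p3   [De Morgan]
≡ ~p2 | ((~(~p3 | ~p5) | p3) & ~p5) | ~p3   [double negation]
≡ ~p2 | (((~~p3 & ~~p5) | p3) & ~p5) | ~p3   [De Morgan]
≡ ~p2 | (((p3 & ~~p5) | p3) & ~p5) | ~p3   [double negation]
≡ ~p2 | (((p3 & p5) | p3) & ~p5) | ~p3   [double negation]
≡ (~p2 | p3 | p3 | ~p3) & (~p2 | p5 | p3 | ~p3) & (~p2 | ~p5 | ~p3)   [distribute | over &]
≡ ~p2 | ~p5 | ~p3   [simplify]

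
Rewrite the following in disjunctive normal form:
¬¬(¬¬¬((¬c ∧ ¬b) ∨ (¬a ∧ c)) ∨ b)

¬¬(¬¬¬((¬c ∧ ¬b) ∨ (¬a ∧ c)) ∨ b)
= ¬¬¬((¬c ∧ ¬b) ∨ (¬a ∧ c)) ∨ b   (double negation)
= ¬((¬c ∧ ¬b) ∨ (¬a ∧ c)) ∨ b   (double negation)
= (¬(¬c ∧ ¬b) ∧ ¬(¬a ∧ c)) ∨ b   (De Morgan)
= ((¬¬c ∨ ¬¬b) ∧ ¬(¬a ∧ c)) ∨ b   (De Morgan)
= ((c ∨ ¬¬b) ∧ ¬(¬a ∧ c)) ∨ b   (double negation)
= ((c ∨ b) ∧ ¬(¬a ∧ c)) ∨ b   (double negation)
= ((c ∨ b) ∧ (¬¬a ∨ ¬c)) ∨ b   (De Morgan)
= ((c ∨ b) ∧ (a ∨ ¬c)) ∨ b   (double negation)
= (c ∧ a) ∨ (c ∧ ¬c) ∨ (b ∧ a) ∨ (b ∧ ¬c) ∨ b   (distribute ∧ over ∨)
= (c ∧ a) ∨ b   (simplify)

(c ∧ a) ∨ b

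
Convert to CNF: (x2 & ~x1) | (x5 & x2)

x2 & (~x1 | x5)

(x2 & ~x1) | (x5 & x2)
≡ (x2 | x5) & (x2 | x2) & (~x1 | x5) & (~x1 | x2)   (distribute | over &)
≡ x2 & (~x1 | x5)   (simplify)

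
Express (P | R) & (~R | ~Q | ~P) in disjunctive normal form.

(P & ~R) | (P & ~Q) | (R & ~Q) | (R & ~P)

(P | R) & (~R | ~Q | ~P)
= (P & ~R) | (P & ~Q) | (P & ~P) | (R & ~R) | (R & ~Q) | (R & ~P)   [distribute & over |]
= (P & ~R) | (P & ~Q) | (R & ~Q) | (R & ~P)   [simplify]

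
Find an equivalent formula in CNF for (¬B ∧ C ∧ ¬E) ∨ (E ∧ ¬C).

(¬B ∨ E) ∧ (¬B ∨ ¬C) ∧ (C ∨ E) ∧ (¬E ∨ ¬C)

(¬B ∧ C ∧ ¬E) ∨ (E ∧ ¬C)
⇔ (¬B ∨ E) ∧ (¬B ∨ ¬C) ∧ (C ∨ E) ∧ (C ∨ ¬C) ∧ (¬E ∨ E) ∧ (¬E ∨ ¬C)   — distribute ∨ over ∧
⇔ (¬B ∨ E) ∧ (¬B ∨ ¬C) ∧ (C ∨ E) ∧ (¬E ∨ ¬C)   — simplify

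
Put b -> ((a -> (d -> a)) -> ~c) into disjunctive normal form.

~b | ~c

b -> ((a -> (d -> a)) -> ~c)
≡ ~b | ((a -> (d -> a)) -> ~c)   [eliminate ->]
≡ ~b | ~(a -> (d -> a)) | ~c   [eliminate ->]
≡ ~b | ~(~a | (d -> a)) | ~c   [eliminate ->]
≡ ~b | ~(~a | ~d | a) | ~c   [eliminate ->]
≡ ~b | (~~a & ~~d & ~a) | ~c   [De Morgan]
≡ ~b | (a & ~~d & ~a) | ~c   [double negation]
≡ ~b | (a & d & ~a) | ~c   [double negation]
≡ ~b | ~c   [simplify]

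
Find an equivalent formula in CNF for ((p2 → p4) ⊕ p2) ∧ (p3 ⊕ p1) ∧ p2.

((p2 → p4) ⊕ p2) ∧ (p3 ⊕ p1) ∧ p2
= ((p2 → p4) ∨ p2) ∧ ¬((p2 → p4) ∧ p2) ∧ (p3 ⊕ p1) ∧ p2   [expand ⊕]
= (¬p2 ∨ p4 ∨ p2) ∧ ¬((p2 → p4) ∧ p2) ∧ (p3 ⊕ p1) ∧ p2   [eliminate →]
= (¬p2 ∨ p4 ∨ p2) ∧ ¬((¬p2 ∨ p4) ∧ p2) ∧ (p3 ⊕ p1) ∧ p2   [eliminate →]
= (¬p2 ∨ p4 ∨ p2) ∧ ¬((¬p2 ∨ p4) ∧ p2) ∧ (p3 ∨ p1) ∧ ¬(p3 ∧ p1) ∧ p2   [expand ⊕]
= (¬p2 ∨ p4 ∨ p2) ∧ (¬(¬p2 ∨ p4) ∨ ¬p2) ∧ (p3 ∨ p1) ∧ ¬(p3 ∧ p1) ∧ p2   [De Morgan]
= (¬p2 ∨ p4 ∨ p2) ∧ ((¬¬p2 ∧ ¬p4) ∨ ¬p2) ∧ (p3 ∨ p1) ∧ ¬(p3 ∧ p1) ∧ p2   [De Morgan]
= (¬p2 ∨ p4 ∨ p2) ∧ ((p2 ∧ ¬p4) ∨ ¬p2) ∧ (p3 ∨ p1) ∧ ¬(p3 ∧ p1) ∧ p2   [double negation]
= (¬p2 ∨ p4 ∨ p2) ∧ ((p2 ∧ ¬p4) ∨ ¬p2) ∧ (p3 ∨ p1) ∧ (¬p3 ∨ ¬p1) ∧ p2   [De Morgan]
= (¬p2 ∨ p4 ∨ p2) ∧ (p2 ∨ ¬p2) ∧ (¬p4 ∨ ¬p2) ∧ (p3 ∨ p1) ∧ (¬p3 ∨ ¬p1) ∧ p2   [distribute ∨ over ∧]
= (¬p4 ∨ ¬p2) ∧ (p3 ∨ p1) ∧ (¬p3 ∨ ¬p1) ∧ p2   [simplify]

(¬p4 ∨ ¬p2) ∧ (p3 ∨ p1) ∧ (¬p3 ∨ ¬p1) ∧ p2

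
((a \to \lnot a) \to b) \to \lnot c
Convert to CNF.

(\lnot a \lor \lnot c) \land (\lnot b \lor \lnot c)

((a \to \lnot a) \to b) \to \lnot c
≡ \lnot ((a \to \lnot a) \to b) \lor \lnot c
≡ \lnot (\lnot (a \to \lnot a) \lor b) \lor \lnot c
≡ \lnot (\lnot (\lnot a \lor \lnot a) \lor b) \lor \lnot c
≡ \lnot \lnot (\lnot a \lor \lnot a) \land \lnot b \lor \lnot c
≡ (\lnot a \lor \lnot a) \land \lnot b \lor \lnot c
≡ (\lnot a \lor \lnot a \lor \lnot c) \land (\lnot b \lor \lnot c)
≡ (\lnot a \lor \lnot c) \land (\lnot b \lor \lnot c)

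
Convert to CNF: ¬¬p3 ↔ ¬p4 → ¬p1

¬¬p3 ↔ ¬p4 → ¬p1
≡ (¬¬p3 → (¬p4 → ¬p1)) ∧ ((¬p4 → ¬p1) → ¬¬p3)   — eliminate ↔
≡ (¬¬¬p3 ∨ (¬p4 → ¬p1)) ∧ ((¬p4 → ¬p1) → ¬¬p3)   — eliminate →
≡ (¬¬¬p3 ∨ ¬¬p4 ∨ ¬p1) ∧ ((¬p4 → ¬p1) → ¬¬p3)   — eliminate →
≡ (¬¬¬p3 ∨ ¬¬p4 ∨ ¬p1) ∧ (¬(¬p4 → ¬p1) ∨ ¬¬p3)   — eliminate →
≡ (¬¬¬p3 ∨ ¬¬p4 ∨ ¬p1) ∧ (¬(¬¬p4 ∨ ¬p1) ∨ ¬¬p3)   — eliminate →
≡ (¬p3 ∨ ¬¬p4 ∨ ¬p1) ∧ (¬(¬¬p4 ∨ ¬p1) ∨ ¬¬p3)   — double negation
≡ (¬p3 ∨ p4 ∨ ¬p1) ∧ (¬(¬¬p4 ∨ ¬p1) ∨ ¬¬p3)   — double negation
≡ (¬p3 ∨ p4 ∨ ¬p1) ∧ (¬¬¬p4 ∧ ¬¬p1 ∨ ¬¬p3)   — De Morgan
≡ (¬p3 ∨ p4 ∨ ¬p1) ∧ (¬p4 ∧ ¬¬p1 ∨ ¬¬p3)   — double negation
≡ (¬p3 ∨ p4 ∨ ¬p1) ∧ (¬p4 ∧ p1 ∨ ¬¬p3)   — double negation
≡ (¬p3 ∨ p4 ∨ ¬p1) ∧ (¬p4 ∧ p1 ∨ p3)   — double negation
≡ (¬p3 ∨ p4 ∨ ¬p1) ∧ (¬p4 ∨ p3) ∧ (p1 ∨ p3)   — distribute ∨ over ∧

(¬p3 ∨ p4 ∨ ¬p1) ∧ (¬p4 ∨ p3) ∧ (p1 ∨ p3)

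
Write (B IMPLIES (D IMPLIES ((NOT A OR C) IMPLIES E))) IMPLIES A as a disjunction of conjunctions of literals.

(B AND D AND NOT A AND NOT E) OR (B AND D AND C AND NOT E) OR A

(B IMPLIES (D IMPLIES ((NOT A OR C) IMPLIES E))) IMPLIES A
≡ NOT (B IMPLIES (D IMPLIES ((NOT A OR C) IMPLIES E))) OR A   — eliminate IMPLIES
≡ NOT (NOT B OR (D IMPLIES ((NOT A OR C) IMPLIES E))) OR A   — eliminate IMPLIES
≡ NOT (NOT B OR NOT D OR ((NOT A OR C) IMPLIES E)) OR A   — eliminate IMPLIES
≡ NOT (NOT B OR NOT D OR NOT (NOT A OR C) OR E) OR A   — eliminate IMPLIES
≡ (NOT NOT B AND NOT NOT D AND NOT NOT (NOT A OR C) AND NOT E) OR A   — De Morgan
≡ (B AND NOT NOT D AND NOT NOT (NOT A OR C) AND NOT E) OR A   — double negation
≡ (B AND D AND NOT NOT (NOT A OR C) AND NOT E) OR A   — double negation
≡ (B AND D AND (NOT A OR C) AND NOT E) OR A   — double negation
≡ (B AND D AND NOT A AND NOT E) OR (B AND D AND C AND NOT E) OR A   — distribute AND over OR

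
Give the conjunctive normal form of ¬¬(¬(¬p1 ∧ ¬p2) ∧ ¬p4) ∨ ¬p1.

¬p4 ∨ ¬p1

¬¬(¬(¬p1 ∧ ¬p2) ∧ ¬p4) ∨ ¬p1
≡ ¬(¬p1 ∧ ¬p2) ∧ ¬p4 ∨ ¬p1   (double negation)
≡ (¬¬p1 ∨ ¬¬p2) ∧ ¬p4 ∨ ¬p1   (De Morgan)
≡ (p1 ∨ ¬¬p2) ∧ ¬p4 ∨ ¬p1   (double negation)
≡ (p1 ∨ p2) ∧ ¬p4 ∨ ¬p1   (double negation)
≡ (p1 ∨ p2 ∨ ¬p1) ∧ (¬p4 ∨ ¬p1)   (distribute ∨ over ∧)
≡ ¬p4 ∨ ¬p1   (simplify)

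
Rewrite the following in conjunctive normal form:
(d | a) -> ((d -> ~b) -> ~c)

(~d | b | ~c) & (~a | d | ~c) & (~a | b | ~c)

(d | a) -> ((d -> ~b) -> ~c)
≡ ~(d | a) | ((d -> ~b) -> ~c)   [eliminate ->]
≡ ~(d | a) | ~(d -> ~b) | ~c   [eliminate ->]
≡ ~(d | a) | ~(~d | ~b) | ~c   [eliminate ->]
≡ (~d & ~a) | ~(~d | ~b) | ~c   [De Morgan]
≡ (~d & ~a) | (~~d & ~~b) | ~c   [De Morgan]
≡ (~d & ~a) | (d & ~~b) | ~c   [double negation]
≡ (~d & ~a) | (d & b) | ~c   [double negation]
≡ (~d | d | ~c) & (~d | b | ~c) & (~a | d | ~c) & (~a | b | ~c)   [distribute | over &]
≡ (~d | b | ~c) & (~a | d | ~c) & (~a | b | ~c)   [simplify]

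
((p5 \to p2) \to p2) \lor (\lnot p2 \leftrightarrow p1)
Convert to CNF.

p5 \lor p2 \lor p1

((p5 \to p2) \to p2) \lor (\lnot p2 \leftrightarrow p1)
= \lnot (p5 \to p2) \lor p2 \lor (\lnot p2 \leftrightarrow p1)
= \lnot (\lnot p5 \lor p2) \lor p2 \lor (\lnot p2 \leftrightarrow p1)
= \lnot (\lnot p5 \lor p2) \lor p2 \lor ((\lnot p2 \to p1) \land (p1 \to \lnot p2))
= \lnot (\lnot p5 \lor p2) \lor p2 \lor ((\lnot \lnot p2 \lor p1) \land (p1 \to \lnot p2))
= \lnot (\lnot p5 \lor p2) \lor p2 \lor ((\lnot \lnot p2 \lor p1) \land (\lnot p1 \lor \lnot p2))
= (\lnot \lnot p5 \land \lnot p2) \lor p2 \lor ((\lnot \lnot p2 \lor p1) \land (\lnot p1 \lor \lnot p2))
= (p5 \land \lnot p2) \lor p2 \lor ((\lnot \lnot p2 \lor p1) \land (\lnot p1 \lor \lnot p2))
= (p5 \land \lnot p2) \lor p2 \lor ((p2 \lor p1) \land (\lnot p1 \lor \lnot p2))
= (p5 \lor p2 \lor p2 \lor p1) \land (p5 \lor p2 \lor \lnot p1 \lor \lnot p2) \land (\lnot p2 \lor p2 \lor p2 \lor p1) \land (\lnot p2 \lor p2 \lor \lnot p1 \lor \lnot p2)
= p5 \lor p2 \lor p1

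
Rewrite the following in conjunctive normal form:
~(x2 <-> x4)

(x2 | x4) & (~x4 | ~x2)

~(x2 <-> x4)
≡ ~((x2 -> x4) & (x4 -> x2))   [eliminate <->]
≡ ~((~x2 | x4) & (x4 -> x2))   [eliminate ->]
≡ ~((~x2 | x4) & (~x4 | x2))   [eliminate ->]
≡ ~(~x2 | x4) | ~(~x4 | x2)   [De Morgan]
≡ (~~x2 & ~x4) | ~(~x4 | x2)   [De Morgan]
≡ (x2 & ~x4) | ~(~x4 | x2)   [double negation]
≡ (x2 & ~x4) | (~~x4 & ~x2)   [De Morgan]
≡ (x2 & ~x4) | (x4 & ~x2)   [double negation]
≡ (x2 | x4) & (x2 | ~x2) & (~x4 | x4) & (~x4 | ~x2)   [distribute | over &]
≡ (x2 | x4) & (~x4 | ~x2)   [simplify]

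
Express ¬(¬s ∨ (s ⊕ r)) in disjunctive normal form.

s ∧ r

¬(¬s ∨ (s ⊕ r))
⇔ ¬(¬s ∨ (s ∧ ¬r) ∨ (¬s ∧ r))   [expand ⊕]
⇔ ¬¬s ∧ ¬(s ∧ ¬r) ∧ ¬(¬s ∧ r)   [De Morgan]
⇔ s ∧ ¬(s ∧ ¬r) ∧ ¬(¬s ∧ r)   [double negation]
⇔ s ∧ (¬s ∨ ¬¬r) ∧ ¬(¬s ∧ r)   [De Morgan]
⇔ s ∧ (¬s ∨ r) ∧ ¬(¬s ∧ r)   [double negation]
⇔ s ∧ (¬s ∨ r) ∧ (¬¬s ∨ ¬r)   [De Morgan]
⇔ s ∧ (¬s ∨ r) ∧ (s ∨ ¬r)   [double negation]
⇔ (s ∧ ¬s ∧ s) ∨ (s ∧ ¬s ∧ ¬r) ∨ (s ∧ r ∧ s) ∨ (s ∧ r ∧ ¬r)   [distribute ∧ over ∨]
⇔ s ∧ r   [simplify]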